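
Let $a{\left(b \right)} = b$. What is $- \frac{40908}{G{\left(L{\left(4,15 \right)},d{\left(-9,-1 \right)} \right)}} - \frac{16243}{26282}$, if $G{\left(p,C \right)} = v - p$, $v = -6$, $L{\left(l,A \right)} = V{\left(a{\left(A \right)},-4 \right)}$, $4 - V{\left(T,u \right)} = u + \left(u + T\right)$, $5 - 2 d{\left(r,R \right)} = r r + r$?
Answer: $\frac{358365109}{26282} \approx 13635.0$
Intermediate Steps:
$d{\left(r,R \right)} = \frac{5}{2} - \frac{r}{2} - \frac{r^{2}}{2}$ ($d{\left(r,R \right)} = \frac{5}{2} - \frac{r r + r}{2} = \frac{5}{2} - \frac{r^{2} + r}{2} = \frac{5}{2} - \frac{r + r^{2}}{2} = \frac{5}{2} - \left(\frac{r}{2} + \frac{r^{2}}{2}\right) = \frac{5}{2} - \frac{r}{2} - \frac{r^{2}}{2}$)
$V{\left(T,u \right)} = 4 - T - 2 u$ ($V{\left(T,u \right)} = 4 - \left(u + \left(u + T\right)\right) = 4 - \left(u + \left(T + u\right)\right) = 4 - \left(T + 2 u\right) = 4 - T - 2 u$)
$L{\left(l,A \right)} = 12 - A$ ($L{\left(l,A \right)} = 4 - A - -8 = 4 - A + 8 = 12 - A$)
$G{\left(p,C \right)} = -6 - p$
$- \frac{40908}{G{\left(L{\left(4,15 \right)},d{\left(-9,-1 \right)} \right)}} - \frac{16243}{26282} = - \frac{40908}{-6 - \left(12 - 15\right)} - \frac{16243}{26282} = - \frac{40908}{-6 - -3} - \frac{16243}{26282} = - \frac{40908}{-6 + 3} - \frac{16243}{26282} = - \frac{40908}{-3} - \frac{16243}{26282} = \left(-40908\right) \left(- \frac{1}{3}\right) - \frac{16243}{26282} = 13636 - \frac{16243}{26282} = \frac{358365109}{26282}$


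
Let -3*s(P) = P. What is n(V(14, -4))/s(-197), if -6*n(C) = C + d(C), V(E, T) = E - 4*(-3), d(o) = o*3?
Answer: -52/197 ≈ -0.26396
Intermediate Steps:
s(P) = -P/3
d(o) = 3*o
V(E, T) = 12 + E (V(E, T) = E + 12 = 12 + E)
n(C) = -2*C/3 (n(C) = -(C + 3*C)/6 = -2*C/3)
n(V(14, -4))/s(-197) = (-2*(12 + 14)/3)/((-1/3*(-197))) = (-2/3*26)/(197/3) = -52/3*3/197 = -52/197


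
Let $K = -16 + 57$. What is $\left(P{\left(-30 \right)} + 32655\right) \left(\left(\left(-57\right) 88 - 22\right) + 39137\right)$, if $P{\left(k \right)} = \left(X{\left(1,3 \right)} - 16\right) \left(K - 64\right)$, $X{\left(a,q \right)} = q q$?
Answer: $1118992784$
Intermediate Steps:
$X{\left(a,q \right)} = q^{2}$
$K = 41$
$P{\left(k \right)} = 161$ ($P{\left(k \right)} = \left(3^{2} - 16\right) \left(41 - 64\right) = \left(9 - 16\right) \left(-23\right) = \left(-7\right) \left(-23\right) = 161$)
$\left(P{\left(-30 \right)} + 32655\right) \left(\left(\left(-57\right) 88 - 22\right) + 39137\right) = \left(161 + 32655\right) \left(\left(\left(-57\right) 88 - 22\right) + 39137\right) = 32816 \left(\left(-5016 - 22\right) + 39137\right) = 32816 \left(-5038 + 39137\right) = 32816 \cdot 34099 = 1118992784$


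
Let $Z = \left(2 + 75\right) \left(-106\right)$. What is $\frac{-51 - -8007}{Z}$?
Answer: $- \frac{3978}{4081} \approx -0.97476$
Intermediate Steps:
$Z = -8162$ ($Z = 77 \left(-106\right) = -8162$)
$\frac{-51 - -8007}{Z} = \frac{-51 - -8007}{-8162} = \left(-51 + 8007\right) \left(- \frac{1}{8162}\right) = 7956 \left(- \frac{1}{8162}\right) = - \frac{3978}{4081}$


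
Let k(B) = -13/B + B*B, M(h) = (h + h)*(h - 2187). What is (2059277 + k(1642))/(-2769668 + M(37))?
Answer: -7808434109/4809037056 ≈ -1.6237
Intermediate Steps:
M(h) = 2*h*(-2187 + h) (M(h) = (2*h)*(-2187 + h) = 2*h*(-2187 + h))
k(B) = B**2 - 13/B (k(B) = -13/B + B**2 = B**2 - 13/B)
(2059277 + k(1642))/(-2769668 + M(37)) = (2059277 + (-13 + 1642**3)/1642)/(-2769668 + 2*37*(-2187 + 37)) = (2059277 + (-13 + 4427101288)/1642)/(-2769668 + 2*37*(-2150)) = (2059277 + (1/1642)*4427101275)/(-2769668 - 159100) = (2059277 + 4427101275/1642)/(-2928768) = (7808434109/1642)*(-1/2928768) = -7808434109/4809037056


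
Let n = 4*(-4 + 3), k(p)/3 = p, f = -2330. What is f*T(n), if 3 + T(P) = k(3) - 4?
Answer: -4660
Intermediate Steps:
k(p) = 3*p
n = -4 (n = 4*(-1) = -4)
T(P) = 2 (T(P) = -3 + (3*3 - 4) = -3 + (9 - 4) = -3 + 5 = 2)
f*T(n) = -2330*2 = -4660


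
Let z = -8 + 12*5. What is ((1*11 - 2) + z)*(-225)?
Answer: -13725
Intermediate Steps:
z = 52 (z = -8 + 60 = 52)
((1*11 - 2) + z)*(-225) = ((1*11 - 2) + 52)*(-225) = ((11 - 2) + 52)*(-225) = (9 + 52)*(-225) = 61*(-225) = -13725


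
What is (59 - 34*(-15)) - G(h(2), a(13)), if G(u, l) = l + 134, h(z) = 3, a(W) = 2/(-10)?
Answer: 2176/5 ≈ 435.20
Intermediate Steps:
a(W) = -⅕ (a(W) = 2*(-⅒) = -⅕)
G(u, l) = 134 + l
(59 - 34*(-15)) - G(h(2), a(13)) = (59 - 34*(-15)) - (134 - ⅕) = (59 + 510) - 1*669/5 = 569 - 669/5 = 2176/5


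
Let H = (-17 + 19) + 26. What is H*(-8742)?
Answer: -244776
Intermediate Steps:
H = 28 (H = 2 + 26 = 28)
H*(-8742) = 28*(-8742) = -244776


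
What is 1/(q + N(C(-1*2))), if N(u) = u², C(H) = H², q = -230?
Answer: -1/214 ≈ -0.0046729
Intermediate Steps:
1/(q + N(C(-1*2))) = 1/(-230 + ((-1*2)²)²) = 1/(-230 + ((-2)²)²) = 1/(-230 + 4²) = 1/(-230 + 16) = 1/(-214) = -1/214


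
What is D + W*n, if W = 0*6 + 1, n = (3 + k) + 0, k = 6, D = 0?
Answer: 9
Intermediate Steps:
n = 9 (n = (3 + 6) + 0 = 9 + 0 = 9)
W = 1 (W = 0 + 1 = 1)
D + W*n = 0 + 1*9 = 0 + 9 = 9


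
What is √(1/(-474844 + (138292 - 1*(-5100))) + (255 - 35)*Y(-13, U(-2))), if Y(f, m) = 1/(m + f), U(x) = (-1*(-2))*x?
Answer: I*√1268142276687/313038 ≈ 3.5974*I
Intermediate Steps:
U(x) = 2*x
Y(f, m) = 1/(f + m)
√(1/(-474844 + (138292 - 1*(-5100))) + (255 - 35)*Y(-13, U(-2))) = √(1/(-474844 + (138292 - 1*(-5100))) + (255 - 35)/(-13 + 2*(-2))) = √(1/(-474844 + (138292 + 5100)) + 220/(-13 - 4)) = √(1/(-474844 + 143392) + 220/(-17)) = √(1/(-331452) + 220*(-1/17)) = √(-1/331452 - 220/17) = √(-72919457/5634684) = I*√1268142276687/313038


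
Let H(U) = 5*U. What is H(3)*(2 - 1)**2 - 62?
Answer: -47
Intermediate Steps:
H(3)*(2 - 1)**2 - 62 = (5*3)*(2 - 1)**2 - 62 = 15*1**2 - 62 = 15*1 - 62 = 15 - 62 = -47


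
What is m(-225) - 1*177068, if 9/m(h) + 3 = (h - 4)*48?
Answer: -648954223/3665 ≈ -1.7707e+5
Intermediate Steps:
m(h) = 9/(-195 + 48*h) (m(h) = 9/(-3 + (h - 4)*48) = 9/(-3 + (-4 + h)*48) = 9/(-3 + (-192 + 48*h)) = 9/(-195 + 48*h))
m(-225) - 1*177068 = 3/(-65 + 16*(-225)) - 1*177068 = 3/(-65 - 3600) - 177068 = 3/(-3665) - 177068 = 3*(-1/3665) - 177068 = -3/3665 - 177068 = -648954223/3665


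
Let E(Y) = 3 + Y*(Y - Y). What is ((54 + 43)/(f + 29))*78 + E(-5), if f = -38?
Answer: -2513/3 ≈ -837.67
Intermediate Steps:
E(Y) = 3 (E(Y) = 3 + Y*0 = 3 + 0 = 3)
((54 + 43)/(f + 29))*78 + E(-5) = ((54 + 43)/(-38 + 29))*78 + 3 = (97/(-9))*78 + 3 = (97*(-1/9))*78 + 3 = -97/9*78 + 3 = -2522/3 + 3 = -2513/3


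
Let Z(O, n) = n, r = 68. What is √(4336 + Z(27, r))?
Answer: 2*√1101 ≈ 66.363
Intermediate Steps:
√(4336 + Z(27, r)) = √(4336 + 68) = √4404 = 2*√1101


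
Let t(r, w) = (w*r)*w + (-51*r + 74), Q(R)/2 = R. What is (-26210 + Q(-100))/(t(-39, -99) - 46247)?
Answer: 26410/426423 ≈ 0.061934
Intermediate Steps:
Q(R) = 2*R
t(r, w) = 74 - 51*r + r*w**2 (t(r, w) = (r*w)*w + (74 - 51*r) = r*w**2 + (74 - 51*r) = 74 - 51*r + r*w**2)
(-26210 + Q(-100))/(t(-39, -99) - 46247) = (-26210 + 2*(-100))/((74 - 51*(-39) - 39*(-99)**2) - 46247) = (-26210 - 200)/((74 + 1989 - 39*9801) - 46247) = -26410/((74 + 1989 - 382239) - 46247) = -26410/(-380176 - 46247) = -26410/(-426423) = -26410*(-1/426423) = 26410/426423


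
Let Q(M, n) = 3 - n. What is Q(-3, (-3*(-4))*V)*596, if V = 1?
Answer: -5364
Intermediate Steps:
Q(-3, (-3*(-4))*V)*596 = (3 - (-3*(-4)))*596 = (3 - 12)*596 = -9*596 = -5364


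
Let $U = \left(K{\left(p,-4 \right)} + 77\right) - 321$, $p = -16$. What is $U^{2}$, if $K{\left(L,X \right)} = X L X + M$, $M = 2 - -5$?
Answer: $243049$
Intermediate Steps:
$M = 7$ ($M = 2 + 5 = 7$)
$K{\left(L,X \right)} = 7 + L X^{2}$ ($K{\left(L,X \right)} = X L X + 7 = L X X + 7 = L X^{2} + 7 = 7 + L X^{2}$)
$U = -493$ ($U = \left(\left(7 - 16 \left(-4\right)^{2}\right) + 77\right) - 321 = \left(\left(7 - 256\right) + 77\right) - 321 = \left(-249 + 77\right) - 321 = -172 - 321 = -493$)
$U^{2} = \left(-493\right)^{2} = 243049$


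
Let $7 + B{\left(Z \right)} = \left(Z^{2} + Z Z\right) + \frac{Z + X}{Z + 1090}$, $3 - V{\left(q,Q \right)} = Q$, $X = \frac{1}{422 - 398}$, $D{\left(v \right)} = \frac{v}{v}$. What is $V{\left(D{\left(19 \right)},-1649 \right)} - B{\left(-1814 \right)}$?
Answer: $- \frac{114326008943}{17376} \approx -6.5795 \cdot 10^{6}$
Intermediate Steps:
$D{\left(v \right)} = 1$
$X = \frac{1}{24} \approx 0.041667$
$V{\left(q,Q \right)} = 3 - Q$
$B{\left(Z \right)} = -7 + 2 Z^{2} + \frac{\frac{1}{24} + Z}{1090 + Z}$ ($B{\left(Z \right)} = -7 + \left(\left(Z^{2} + Z Z\right) + \frac{Z + \frac{1}{24}}{Z + 1090}\right) = -7 + \left(\left(Z^{2} + Z^{2}\right) + \frac{\frac{1}{24} + Z}{1090 + Z}\right) = -7 + \left(2 Z^{2} + \frac{\frac{1}{24} + Z}{1090 + Z}\right) = -7 + 2 Z^{2} + \frac{\frac{1}{24} + Z}{1090 + Z}$)
$V{\left(D{\left(19 \right)},-1649 \right)} - B{\left(-1814 \right)} = \left(3 - -1649\right) - \frac{-183119 - -261216 + 48 \left(-1814\right)^{3} + 52320 \left(-1814\right)^{2}}{24 \left(1090 - 1814\right)} = \left(3 + 1649\right) - \frac{-183119 + 261216 + 48 \left(-5969141144\right) + 52320 \cdot 3290596}{24 \left(-724\right)} = 1652 - \frac{1}{24} \left(- \frac{1}{724}\right) \left(-183119 + 261216 - 286518774912 + 172163982720\right) = 1652 - \frac{1}{24} \left(- \frac{1}{724}\right) \left(-114354714095\right) = 1652 - \frac{114354714095}{17376} = - \frac{114326008943}{17376}$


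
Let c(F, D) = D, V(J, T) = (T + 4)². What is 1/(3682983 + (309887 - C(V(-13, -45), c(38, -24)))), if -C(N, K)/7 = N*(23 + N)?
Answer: 1/24043838 ≈ 4.1591e-8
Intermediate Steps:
V(J, T) = (4 + T)²
C(N, K) = -7*N*(23 + N)
1/(3682983 + (309887 - C(V(-13, -45), c(38, -24)))) = 1/(3682983 + (309887 - (-7)*(4 - 45)²*(23 + (4 - 45)²))) = 1/(3682983 + (309887 - (-7)*(-41)²*(23 + (-41)²))) = 1/(3682983 + (309887 - (-7)*1681*(23 + 1681))) = 1/(3682983 + (309887 - (-7)*1681*1704)) = 1/(3682983 + (309887 - 1*(-20050968))) = 1/(3682983 + (309887 + 20050968)) = 1/(3682983 + 20360855) = 1/24043838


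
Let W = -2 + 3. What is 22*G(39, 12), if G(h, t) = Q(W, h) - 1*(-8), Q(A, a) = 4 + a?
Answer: 1122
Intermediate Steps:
W = 1
G(h, t) = 12 + h (G(h, t) = (4 + h) - 1*(-8) = (4 + h) + 8 = 12 + h)
22*G(39, 12) = 22*(12 + 39) = 22*51 = 1122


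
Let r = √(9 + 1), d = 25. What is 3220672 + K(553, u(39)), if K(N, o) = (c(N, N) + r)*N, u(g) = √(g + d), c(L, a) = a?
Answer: 3526481 + 553*√10 ≈ 3.5282e+6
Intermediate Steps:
u(g) = √(25 + g) (u(g) = √(g + 25) = √(25 + g))
r = √10 ≈ 3.1623
K(N, o) = N*(N + √10) (K(N, o) = (N + √10)*N = N*(N + √10))
3220672 + K(553, u(39)) = 3220672 + 553*(553 + √10) = 3220672 + (305809 + 553*√10) = 3526481 + 553*√10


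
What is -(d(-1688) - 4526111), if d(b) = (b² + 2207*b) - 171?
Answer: 5402354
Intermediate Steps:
d(b) = -171 + b² + 2207*b
-(d(-1688) - 4526111) = -((-171 + (-1688)² + 2207*(-1688)) - 4526111) = -((-171 + 2849344 - 3725416) - 4526111) = -(-876243 - 4526111) = -1*(-5402354) = 5402354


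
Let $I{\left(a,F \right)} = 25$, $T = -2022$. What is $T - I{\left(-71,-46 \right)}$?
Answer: $-2047$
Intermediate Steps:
$T - I{\left(-71,-46 \right)} = -2022 - 25 = -2047$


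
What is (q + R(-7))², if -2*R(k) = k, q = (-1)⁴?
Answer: 81/4 ≈ 20.250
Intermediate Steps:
q = 1
R(k) = -k/2
(q + R(-7))² = (1 - ½*(-7))² = (1 + 7/2)² = (9/2)² = 81/4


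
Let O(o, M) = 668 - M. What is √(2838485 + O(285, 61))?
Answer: 2*√709773 ≈ 1685.0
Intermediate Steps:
√(2838485 + O(285, 61)) = √(2838485 + (668 - 1*61)) = √(2838485 + (668 - 61)) = √(2838485 + 607) = √2839092 = 2*√709773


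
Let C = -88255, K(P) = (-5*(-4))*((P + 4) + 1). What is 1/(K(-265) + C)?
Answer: -1/93455 ≈ -1.0700e-5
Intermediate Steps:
K(P) = 100 + 20*P (K(P) = 20*((4 + P) + 1) = 20*(5 + P) = 100 + 20*P)
1/(K(-265) + C) = 1/((100 + 20*(-265)) - 88255) = 1/((100 - 5300) - 88255) = 1/(-5200 - 88255) = 1/(-93455) = -1/93455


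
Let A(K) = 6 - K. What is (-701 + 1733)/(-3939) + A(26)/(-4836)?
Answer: -31487/122109 ≈ -0.25786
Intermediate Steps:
(-701 + 1733)/(-3939) + A(26)/(-4836) = (-701 + 1733)/(-3939) + (6 - 1*26)/(-4836) = 1032*(-1/3939) + (6 - 26)*(-1/4836) = -344/1313 - 20*(-1/4836) = -344/1313 + 5/1209 = -31487/122109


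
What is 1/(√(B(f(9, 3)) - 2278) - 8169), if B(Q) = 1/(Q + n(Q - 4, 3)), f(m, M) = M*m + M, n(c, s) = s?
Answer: -38511/314607098 - I*√2480709/2202249686 ≈ -0.00012241 - 7.1519e-7*I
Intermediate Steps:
f(m, M) = M + M*m
B(Q) = 1/(3 + Q) (B(Q) = 1/(Q + 3) = 1/(3 + Q))
1/(√(B(f(9, 3)) - 2278) - 8169) = 1/(√(1/(3 + 3*(1 + 9)) - 2278) - 8169) = 1/(√(1/(3 + 3*10) - 2278) - 8169) = 1/(√(1/(3 + 30) - 2278) - 8169) = 1/(√(1/33 - 2278) - 8169) = 1/(√(-75173/33) - 8169) = 1/(I*√2480709/33 - 8169) = 1/(-8169 + I*√2480709/33)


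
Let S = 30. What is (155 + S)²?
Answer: 34225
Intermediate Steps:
(155 + S)² = (155 + 30)² = 185² = 34225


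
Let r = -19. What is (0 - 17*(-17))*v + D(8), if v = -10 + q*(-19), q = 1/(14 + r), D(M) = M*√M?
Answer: -8959/5 + 16*√2 ≈ -1769.2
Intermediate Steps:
D(M) = M^(3/2)
q = -⅕ (q = 1/(14 - 19) = 1/(-5) = -⅕ ≈ -0.20000)
v = -31/5 (v = -10 - ⅕*(-19) = -10 + 19/5 = -31/5 ≈ -6.2000)
(0 - 17*(-17))*v + D(8) = (0 - 17*(-17))*(-31/5) + 8^(3/2) = (0 + 289)*(-31/5) + 16*√2 = 289*(-31/5) + 16*√2 = -8959/5 + 16*√2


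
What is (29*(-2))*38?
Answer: -2204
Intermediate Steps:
(29*(-2))*38 = -58*38 = -2204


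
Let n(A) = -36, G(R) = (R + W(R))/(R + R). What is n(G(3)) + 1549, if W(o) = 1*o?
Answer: 1513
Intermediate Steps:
W(o) = o
G(R) = 1 (G(R) = (R + R)/(R + R) = (2*R)/((2*R)) = (2*R)*(1/(2*R)) = 1)
n(G(3)) + 1549 = -36 + 1549 = 1513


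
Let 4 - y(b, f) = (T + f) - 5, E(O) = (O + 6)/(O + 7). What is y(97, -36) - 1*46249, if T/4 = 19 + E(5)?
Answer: -138851/3 ≈ -46284.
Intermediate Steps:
E(O) = (6 + O)/(7 + O)
T = 239/3 (T = 4*(19 + (6 + 5)/(7 + 5)) = 4*(19 + 11/12) = 4*(239/12) = 239/3 ≈ 79.667)
y(b, f) = -212/3 - f (y(b, f) = 4 - ((239/3 + f) - 5) = 4 - (224/3 + f) = 4 + (-224/3 - f) = -212/3 - f)
y(97, -36) - 1*46249 = (-212/3 - 1*(-36)) - 1*46249 = (-212/3 + 36) - 46249 = -104/3 - 46249 = -138851/3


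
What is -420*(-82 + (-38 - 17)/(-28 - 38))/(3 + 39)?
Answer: 2435/3 ≈ 811.67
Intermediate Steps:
-420*(-82 + (-38 - 17)/(-28 - 38))/(3 + 39) = -420*(-82 - 55/(-66))/42 = -420*(-82 - 55*(-1/66))/42 = -420*(-82 + ⅚)/42 = -(-34090)/42 = -420*(-487/252) = 2435/3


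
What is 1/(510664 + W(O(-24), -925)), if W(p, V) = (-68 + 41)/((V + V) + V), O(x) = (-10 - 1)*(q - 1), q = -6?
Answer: 925/472364209 ≈ 1.9582e-6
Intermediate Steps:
O(x) = 77 (O(x) = (-10 - 1)*(-6 - 1) = -11*(-7) = 77)
W(p, V) = -9/V (W(p, V) = -27/(2*V + V) = -27*1/(3*V) = -9/V)
1/(510664 + W(O(-24), -925)) = 1/(510664 - 9/(-925)) = 1/(510664 - 9*(-1/925)) = 1/(510664 + 9/925) = 1/(472364209/925) = 925/472364209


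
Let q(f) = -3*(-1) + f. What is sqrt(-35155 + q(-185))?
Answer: I*sqrt(35337) ≈ 187.98*I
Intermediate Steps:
q(f) = 3 + f
sqrt(-35155 + q(-185)) = sqrt(-35155 + (3 - 185)) = sqrt(-35155 - 182) = sqrt(-35337) = I*sqrt(35337)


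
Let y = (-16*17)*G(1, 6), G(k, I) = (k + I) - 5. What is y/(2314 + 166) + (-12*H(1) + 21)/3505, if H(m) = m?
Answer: -4711/21731 ≈ -0.21679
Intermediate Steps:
G(k, I) = -5 + I + k (G(k, I) = (I + k) - 5 = -5 + I + k)
y = -544 (y = (-16*17)*(-5 + 6 + 1) = -272*2 = -544)
y/(2314 + 166) + (-12*H(1) + 21)/3505 = -544/(2314 + 166) + (-12*1 + 21)/3505 = -544/2480 + (-12 + 21)*(1/3505) = -544*1/2480 + 9*(1/3505) = -34/155 + 9/3505 = -4711/21731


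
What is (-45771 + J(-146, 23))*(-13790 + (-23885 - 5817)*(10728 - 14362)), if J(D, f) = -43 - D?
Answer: -4928640259704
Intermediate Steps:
(-45771 + J(-146, 23))*(-13790 + (-23885 - 5817)*(10728 - 14362)) = (-45771 + (-43 - 1*(-146)))*(-13790 + (-23885 - 5817)*(10728 - 14362)) = (-45771 + (-43 + 146))*(-13790 - 29702*(-3634)) = (-45771 + 103)*(-13790 + 107937068) = -45668*107923278 = -4928640259704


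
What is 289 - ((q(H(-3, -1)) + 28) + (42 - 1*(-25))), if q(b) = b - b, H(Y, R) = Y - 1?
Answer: 194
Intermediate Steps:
H(Y, R) = -1 + Y
q(b) = 0
289 - ((q(H(-3, -1)) + 28) + (42 - 1*(-25))) = 289 - ((0 + 28) + (42 - 1*(-25))) = 289 - (28 + (42 + 25)) = 289 - (28 + 67) = 289 - 1*95 = 289 - 95 = 194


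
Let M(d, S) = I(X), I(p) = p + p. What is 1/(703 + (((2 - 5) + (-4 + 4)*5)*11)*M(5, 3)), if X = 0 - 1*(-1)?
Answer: 1/637 ≈ 0.0015699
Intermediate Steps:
X = 1 (X = 0 + 1 = 1)
I(p) = 2*p
M(d, S) = 2 (M(d, S) = 2*1 = 2)
1/(703 + (((2 - 5) + (-4 + 4)*5)*11)*M(5, 3)) = 1/(703 + (((2 - 5) + (-4 + 4)*5)*11)*2) = 1/(703 + ((-3 + 0*5)*11)*2) = 1/(703 + ((-3 + 0)*11)*2) = 1/(703 - 3*11*2) = 1/(703 - 33*2) = 1/(703 - 66) = 1/637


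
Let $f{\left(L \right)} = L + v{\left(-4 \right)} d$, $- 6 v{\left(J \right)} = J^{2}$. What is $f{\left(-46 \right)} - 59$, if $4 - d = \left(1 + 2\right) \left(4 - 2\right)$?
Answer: $- \frac{299}{3} \approx -99.667$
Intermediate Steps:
$d = -2$ ($d = 4 - \left(1 + 2\right) \left(4 - 2\right) = 4 - 3 \cdot 2 = 4 - 6 = -2$)
$v{\left(J \right)} = - \frac{J^{2}}{6}$
$f{\left(L \right)} = \frac{16}{3} + L$ ($f{\left(L \right)} = L + - \frac{\left(-4\right)^{2}}{6} \left(-2\right) = L + \left(- \frac{1}{6}\right) 16 \left(-2\right) = L - - \frac{16}{3} = L + \frac{16}{3} = \frac{16}{3} + L$)
$f{\left(-46 \right)} - 59 = \left(\frac{16}{3} - 46\right) - 59 = - \frac{122}{3} - 59 = - \frac{299}{3}$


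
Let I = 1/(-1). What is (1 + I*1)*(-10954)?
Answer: 0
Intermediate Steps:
I = -1
(1 + I*1)*(-10954) = (1 - 1*1)*(-10954) = (1 - 1)*(-10954) = 0*(-10954) = 0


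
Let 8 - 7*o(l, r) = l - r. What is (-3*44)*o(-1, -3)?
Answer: -792/7 ≈ -113.14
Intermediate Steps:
o(l, r) = 8/7 - l/7 + r/7 (o(l, r) = 8/7 - (l - r)/7 = 8/7 + (-l/7 + r/7) = 8/7 - l/7 + r/7)
(-3*44)*o(-1, -3) = (-3*44)*(8/7 - ⅐*(-1) + (⅐)*(-3)) = -132*(8/7 + ⅐ - 3/7) = -132*6/7 = -792/7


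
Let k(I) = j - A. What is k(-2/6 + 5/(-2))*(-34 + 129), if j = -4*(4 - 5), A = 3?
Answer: 95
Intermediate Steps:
j = 4 (j = -4*(-1) = 4)
k(I) = 1 (k(I) = 4 - 1*3 = 4 - 3 = 1)
k(-2/6 + 5/(-2))*(-34 + 129) = 1*(-34 + 129) = 1*95 = 95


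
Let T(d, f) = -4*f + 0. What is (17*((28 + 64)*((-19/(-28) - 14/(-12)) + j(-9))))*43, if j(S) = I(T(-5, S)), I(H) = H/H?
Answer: 4018307/21 ≈ 1.9135e+5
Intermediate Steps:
T(d, f) = -4*f
I(H) = 1
j(S) = 1
(17*((28 + 64)*((-19/(-28) - 14/(-12)) + j(-9))))*43 = (17*((28 + 64)*((-19/(-28) - 14/(-12)) + 1)))*43 = (17*(92*((-19*(-1/28) - 14*(-1/12)) + 1)))*43 = (17*(92*((19/28 + 7/6) + 1)))*43 = (17*(92*(155/84 + 1)))*43 = (17*(92*(239/84)))*43 = (17*(5497/21))*43 = (93449/21)*43 = 4018307/21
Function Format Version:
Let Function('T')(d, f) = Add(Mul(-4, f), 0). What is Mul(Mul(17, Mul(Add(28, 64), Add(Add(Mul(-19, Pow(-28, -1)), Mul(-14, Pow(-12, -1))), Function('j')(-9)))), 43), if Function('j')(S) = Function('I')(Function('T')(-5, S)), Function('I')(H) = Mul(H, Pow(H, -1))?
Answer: Rational(4018307, 21) ≈ 1.9135e+5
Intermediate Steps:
Function('T')(d, f) = Mul(-4, f)
Function('I')(H) = 1
Function('j')(S) = 1
Mul(Mul(17, Mul(Add(28, 64), Add(Add(Mul(-19, Pow(-28, -1)), Mul(-14, Pow(-12, -1))), Function('j')(-9)))), 43) = Mul(Mul(17, Mul(Add(28, 64), Add(Add(Mul(-19, Pow(-28, -1)), Mul(-14, Pow(-12, -1))), 1))), 43) = Mul(Mul(17, Mul(92, Add(Add(Mul(-19, Rational(-1, 28)), Mul(-14, Rational(-1, 12))), 1))), 43) = Mul(Mul(17, Mul(92, Add(Add(Rational(19, 28), Rational(7, 6)), 1))), 43) = Mul(Mul(17, Mul(92, Add(Rational(155, 84), 1))), 43) = Mul(Mul(17, Mul(92, Rational(239, 84))), 43) = Mul(Mul(17, Rational(5497, 21)), 43) = Mul(Rational(93449, 21), 43) = Rational(4018307, 21)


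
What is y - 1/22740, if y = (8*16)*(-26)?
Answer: -75678721/22740 ≈ -3328.0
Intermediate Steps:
y = -3328 (y = 128*(-26) = -3328)
y - 1/22740 = -3328 - 1/22740 = -75678721/22740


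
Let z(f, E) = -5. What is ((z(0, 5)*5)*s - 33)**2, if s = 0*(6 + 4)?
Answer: 1089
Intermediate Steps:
s = 0 (s = 0*10 = 0)
((z(0, 5)*5)*s - 33)**2 = (-5*5*0 - 33)**2 = (-25*0 - 33)**2 = (0 - 33)**2 = (-33)**2 = 1089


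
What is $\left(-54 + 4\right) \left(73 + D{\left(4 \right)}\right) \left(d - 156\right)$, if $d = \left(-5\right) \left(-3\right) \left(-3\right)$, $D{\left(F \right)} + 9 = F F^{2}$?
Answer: $1286400$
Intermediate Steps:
$D{\left(F \right)} = -9 + F^{3}$ ($D{\left(F \right)} = -9 + F F^{2} = -9 + F^{3}$)
$d = -45$ ($d = 15 \left(-3\right) = -45$)
$\left(-54 + 4\right) \left(73 + D{\left(4 \right)}\right) \left(d - 156\right) = \left(-54 + 4\right) \left(73 - \left(9 - 4^{3}\right)\right) \left(-45 - 156\right) = - 50 \left(73 + \left(-9 + 64\right)\right) \left(-201\right) = - 50 \left(73 + 55\right) \left(-201\right) = \left(-50\right) 128 \left(-201\right) = \left(-6400\right) \left(-201\right) = 1286400$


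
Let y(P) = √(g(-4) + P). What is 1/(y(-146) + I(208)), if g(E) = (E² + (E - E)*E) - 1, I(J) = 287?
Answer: 287/82500 - I*√131/82500 ≈ 0.0034788 - 0.00013873*I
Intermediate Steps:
g(E) = -1 + E² (g(E) = (E² + 0*E) - 1 = (E² + 0) - 1 = E² - 1 = -1 + E²)
y(P) = √(15 + P) (y(P) = √((-1 + (-4)²) + P) = √((-1 + 16) + P) = √(15 + P))
1/(y(-146) + I(208)) = 1/(√(15 - 146) + 287) = 1/(√(-131) + 287) = 1/(I*√131 + 287) = 1/(287 + I*√131)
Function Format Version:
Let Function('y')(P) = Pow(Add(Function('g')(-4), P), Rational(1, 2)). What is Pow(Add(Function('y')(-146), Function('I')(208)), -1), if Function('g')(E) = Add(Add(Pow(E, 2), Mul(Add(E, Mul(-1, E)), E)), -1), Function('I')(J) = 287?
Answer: Add(Rational(287, 82500), Mul(Rational(-1, 82500), I, Pow(131, Rational(1, 2)))) ≈ Add(0.0034788, Mul(-0.00013873, I))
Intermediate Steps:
Function('g')(E) = Add(-1, Pow(E, 2)) (Function('g')(E) = Add(Add(Pow(E, 2), Mul(0, E)), -1) = Add(Add(Pow(E, 2), 0), -1) = Add(Pow(E, 2), -1) = Add(-1, Pow(E, 2)))
Function('y')(P) = Pow(Add(15, P), Rational(1, 2)) (Function('y')(P) = Pow(Add(Add(-1, Pow(-4, 2)), P), Rational(1, 2)) = Pow(Add(Add(-1, 16), P), Rational(1, 2)) = Pow(Add(15, P), Rational(1, 2)))
Pow(Add(Function('y')(-146), Function('I')(208)), -1) = Pow(Add(Pow(Add(15, -146), Rational(1, 2)), 287), -1) = Pow(Add(Pow(-131, Rational(1, 2)), 287), -1) = Pow(Add(Mul(I, Pow(131, Rational(1, 2))), 287), -1) = Pow(Add(287, Mul(I, Pow(131, Rational(1, 2)))), -1)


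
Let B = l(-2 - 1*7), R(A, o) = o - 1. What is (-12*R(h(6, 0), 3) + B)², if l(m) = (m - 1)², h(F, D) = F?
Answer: 5776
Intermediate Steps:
R(A, o) = -1 + o
l(m) = (-1 + m)²
B = 100 (B = (-1 + (-2 - 1*7))² = (-1 + (-2 - 7))² = (-1 - 9)² = (-10)² = 100)
(-12*R(h(6, 0), 3) + B)² = (-12*(-1 + 3) + 100)² = (-12*2 + 100)² = (-24 + 100)² = 76² = 5776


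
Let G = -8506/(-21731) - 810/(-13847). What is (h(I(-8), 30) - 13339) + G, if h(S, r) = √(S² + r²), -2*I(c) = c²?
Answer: -4013691860531/300909157 + 2*√481 ≈ -13295.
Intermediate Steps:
I(c) = -c²/2
G = 135384692/300909157 (G = -8506*(-1/21731) - 810*(-1/13847) = 8506/21731 + 810/13847 = 135384692/300909157 ≈ 0.44992)
(h(I(-8), 30) - 13339) + G = (√((-½*(-8)²)² + 30²) - 13339) + 135384692/300909157 = (√((-½*64)² + 900) - 13339) + 135384692/300909157 = (√((-32)² + 900) - 13339) + 135384692/300909157 = (√(1024 + 900) - 13339) + 135384692/300909157 = (√1924 - 13339) + 135384692/300909157 = (2*√481 - 13339) + 135384692/300909157 = (-13339 + 2*√481) + 135384692/300909157 = -4013691860531/300909157 + 2*√481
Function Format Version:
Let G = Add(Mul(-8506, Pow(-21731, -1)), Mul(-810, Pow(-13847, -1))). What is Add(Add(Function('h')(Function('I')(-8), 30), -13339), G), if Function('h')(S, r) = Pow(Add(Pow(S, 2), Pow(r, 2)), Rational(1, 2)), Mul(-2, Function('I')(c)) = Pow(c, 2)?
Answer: Add(Rational(-4013691860531, 300909157), Mul(2, Pow(481, Rational(1, 2)))) ≈ -13295.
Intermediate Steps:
Function('I')(c) = Mul(Rational(-1, 2), Pow(c, 2))
G = Rational(135384692, 300909157) (G = Add(Mul(-8506, Rational(-1, 21731)), Mul(-810, Rational(-1, 13847))) = Add(Rational(8506, 21731), Rational(810, 13847)) = Rational(135384692, 300909157) ≈ 0.44992)
Add(Add(Function('h')(Function('I')(-8), 30), -13339), G) = Add(Add(Pow(Add(Pow(Mul(Rational(-1, 2), Pow(-8, 2)), 2), Pow(30, 2)), Rational(1, 2)), -13339), Rational(135384692, 300909157)) = Add(Add(Pow(Add(Pow(Mul(Rational(-1, 2), 64), 2), 900), Rational(1, 2)), -13339), Rational(135384692, 300909157)) = Add(Add(Pow(Add(Pow(-32, 2), 900), Rational(1, 2)), -13339), Rational(135384692, 300909157)) = Add(Add(Pow(Add(1024, 900), Rational(1, 2)), -13339), Rational(135384692, 300909157)) = Add(Add(Pow(1924, Rational(1, 2)), -13339), Rational(135384692, 300909157)) = Add(Add(Mul(2, Pow(481, Rational(1, 2))), -13339), Rational(135384692, 300909157)) = Add(Add(-13339, Mul(2, Pow(481, Rational(1, 2)))), Rational(135384692, 300909157)) = Add(Rational(-4013691860531, 300909157), Mul(2, Pow(481, Rational(1, 2))))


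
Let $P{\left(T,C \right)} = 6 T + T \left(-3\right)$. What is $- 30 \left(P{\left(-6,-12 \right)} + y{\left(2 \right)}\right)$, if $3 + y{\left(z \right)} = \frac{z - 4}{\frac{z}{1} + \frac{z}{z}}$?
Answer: $650$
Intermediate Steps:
$y{\left(z \right)} = -3 + \frac{-4 + z}{1 + z}$ ($y{\left(z \right)} = -3 + \frac{z - 4}{\frac{z}{1} + \frac{z}{z}} = -3 + \frac{-4 + z}{z 1 + 1} = -3 + \frac{-4 + z}{z + 1} = -3 + \frac{-4 + z}{1 + z}$)
$P{\left(T,C \right)} = 3 T$ ($P{\left(T,C \right)} = 6 T - 3 T = 3 T$)
$- 30 \left(P{\left(-6,-12 \right)} + y{\left(2 \right)}\right) = - 30 \left(3 \left(-6\right) + \frac{-7 - 4}{1 + 2}\right) = - 30 \left(-18 + \frac{-7 - 4}{3}\right) = - 30 \left(-18 + \frac{1}{3} \left(-11\right)\right) = - 30 \left(-18 - \frac{11}{3}\right) = \left(-30\right) \left(- \frac{65}{3}\right) = 650$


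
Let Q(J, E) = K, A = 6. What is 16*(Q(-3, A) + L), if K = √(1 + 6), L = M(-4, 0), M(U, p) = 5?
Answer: 80 + 16*√7 ≈ 122.33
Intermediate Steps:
L = 5
K = √7 ≈ 2.6458
Q(J, E) = √7
16*(Q(-3, A) + L) = 16*(√7 + 5) = 16*(5 + √7) = 80 + 16*√7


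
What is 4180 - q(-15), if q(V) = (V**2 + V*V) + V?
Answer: 3745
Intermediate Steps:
q(V) = V + 2*V**2 (q(V) = (V**2 + V**2) + V = 2*V**2 + V = V + 2*V**2)
4180 - q(-15) = 4180 - (-15)*(1 + 2*(-15)) = 4180 - (-15)*(1 - 30) = 4180 - (-15)*(-29) = 4180 - 1*435 = 4180 - 435 = 3745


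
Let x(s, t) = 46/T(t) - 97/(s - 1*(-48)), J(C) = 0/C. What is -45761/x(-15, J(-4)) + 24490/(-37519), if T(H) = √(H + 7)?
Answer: -38525554140203/83984818259 - 2292351534*√7/2238461 ≈ -3168.2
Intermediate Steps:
J(C) = 0
T(H) = √(7 + H)
x(s, t) = -97/(48 + s) + 46/√(7 + t) (x(s, t) = 46/(√(7 + t)) - 97/(s - 1*(-48)) = 46/√(7 + t) - 97/(s + 48) = 46/√(7 + t) - 97/(48 + s) = -97/(48 + s) + 46/√(7 + t))
-45761/x(-15, J(-4)) + 24490/(-37519) = -45761*√(7 + 0)*(48 - 15)/(2208 - 97*√(7 + 0) + 46*(-15)) + 24490/(-37519) = -45761*33*√7/(2208 - 97*√7 - 690) + 24490*(-1/37519) = -45761*33*√7/(1518 - 97*√7) - 24490/37519 = -1510113*√7/(1518 - 97*√7) - 24490/37519 = -24490/37519 - 1510113*√7/(1518 - 97*√7)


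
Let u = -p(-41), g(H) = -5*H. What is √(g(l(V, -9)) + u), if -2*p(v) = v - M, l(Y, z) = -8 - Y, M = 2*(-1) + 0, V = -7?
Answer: I*√58/2 ≈ 3.8079*I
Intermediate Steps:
M = -2 (M = -2 + 0 = -2)
p(v) = -1 - v/2 (p(v) = -(v - 1*(-2))/2 = -(v + 2)/2 = -(2 + v)/2 = -1 - v/2)
u = -39/2 (u = -(-1 - ½*(-41)) = -(-1 + 41/2) = -1*39/2 = -39/2 ≈ -19.500)
√(g(l(V, -9)) + u) = √(-5*(-8 - 1*(-7)) - 39/2) = √(-5*(-8 + 7) - 39/2) = √(-5*(-1) - 39/2) = √(5 - 39/2) = √(-29/2) = I*√58/2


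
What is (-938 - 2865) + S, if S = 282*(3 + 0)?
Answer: -2957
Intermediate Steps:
S = 846 (S = 282*3 = 846)
(-938 - 2865) + S = (-938 - 2865) + 846 = -3803 + 846 = -2957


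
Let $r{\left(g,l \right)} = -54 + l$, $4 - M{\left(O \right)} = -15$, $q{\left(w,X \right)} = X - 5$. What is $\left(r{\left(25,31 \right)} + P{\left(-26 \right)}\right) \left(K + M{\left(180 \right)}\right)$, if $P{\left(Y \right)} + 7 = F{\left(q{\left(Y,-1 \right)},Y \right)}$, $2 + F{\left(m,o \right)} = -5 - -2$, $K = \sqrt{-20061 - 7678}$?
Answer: $-665 - 35 i \sqrt{27739} \approx -665.0 - 5829.3 i$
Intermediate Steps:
$q{\left(w,X \right)} = -5 + X$ ($q{\left(w,X \right)} = X - 5 = -5 + X$)
$M{\left(O \right)} = 19$ ($M{\left(O \right)} = 4 - -15 = 4 + 15 = 19$)
$K = i \sqrt{27739}$ ($K = \sqrt{-27739} = i \sqrt{27739} \approx 166.55 i$)
$F{\left(m,o \right)} = -5$ ($F{\left(m,o \right)} = -2 - 3 = -5$)
$P{\left(Y \right)} = -12$ ($P{\left(Y \right)} = -7 - 5 = -12$)
$\left(r{\left(25,31 \right)} + P{\left(-26 \right)}\right) \left(K + M{\left(180 \right)}\right) = \left(\left(-54 + 31\right) - 12\right) \left(i \sqrt{27739} + 19\right) = \left(-23 - 12\right) \left(19 + i \sqrt{27739}\right) = - 35 \left(19 + i \sqrt{27739}\right) = -665 - 35 i \sqrt{27739}$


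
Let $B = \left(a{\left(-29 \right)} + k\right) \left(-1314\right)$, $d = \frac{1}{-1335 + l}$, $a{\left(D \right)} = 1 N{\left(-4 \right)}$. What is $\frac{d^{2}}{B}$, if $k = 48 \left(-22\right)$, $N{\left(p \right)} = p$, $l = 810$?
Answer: $\frac{1}{383901525000} \approx 2.6048 \cdot 10^{-12}$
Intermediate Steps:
$a{\left(D \right)} = -4$ ($a{\left(D \right)} = 1 \left(-4\right) = -4$)
$k = -1056$
$d = - \frac{1}{525}$ ($d = \frac{1}{-1335 + 810} = \frac{1}{-525} = - \frac{1}{525} \approx -0.0019048$)
$B = 1392840$ ($B = \left(-4 - 1056\right) \left(-1314\right) = \left(-1060\right) \left(-1314\right) = 1392840$)
$\frac{d^{2}}{B} = \frac{\left(- \frac{1}{525}\right)^{2}}{1392840} = \frac{1}{275625} \cdot \frac{1}{1392840} = \frac{1}{383901525000}$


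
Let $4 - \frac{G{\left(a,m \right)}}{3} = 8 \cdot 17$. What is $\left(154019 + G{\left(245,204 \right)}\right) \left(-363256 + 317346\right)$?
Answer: $-7052831930$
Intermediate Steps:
$G{\left(a,m \right)} = -396$ ($G{\left(a,m \right)} = 12 - 3 \cdot 8 \cdot 17 = 12 - 408 = -396$)
$\left(154019 + G{\left(245,204 \right)}\right) \left(-363256 + 317346\right) = \left(154019 - 396\right) \left(-363256 + 317346\right) = 153623 \left(-45910\right) = -7052831930$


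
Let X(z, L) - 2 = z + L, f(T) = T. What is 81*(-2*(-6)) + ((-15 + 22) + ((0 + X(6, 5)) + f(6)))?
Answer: 998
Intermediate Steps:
X(z, L) = 2 + L + z (X(z, L) = 2 + (z + L) = 2 + (L + z) = 2 + L + z)
81*(-2*(-6)) + ((-15 + 22) + ((0 + X(6, 5)) + f(6))) = 81*(-2*(-6)) + ((-15 + 22) + ((0 + (2 + 5 + 6)) + 6)) = 81*12 + (7 + ((0 + 13) + 6)) = 972 + (7 + (13 + 6)) = 972 + (7 + 19) = 972 + 26 = 998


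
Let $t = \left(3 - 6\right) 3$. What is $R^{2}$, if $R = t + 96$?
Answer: $7569$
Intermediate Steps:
$t = -9$ ($t = \left(-3\right) 3 = -9$)
$R = 87$ ($R = -9 + 96 = 87$)
$R^{2} = 87^{2} = 7569$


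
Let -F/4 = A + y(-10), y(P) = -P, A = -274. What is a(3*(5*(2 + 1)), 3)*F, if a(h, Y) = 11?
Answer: 11616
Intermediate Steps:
F = 1056 (F = -4*(-274 - 1*(-10)) = -4*(-274 + 10) = -4*(-264) = 1056)
a(3*(5*(2 + 1)), 3)*F = 11*1056 = 11616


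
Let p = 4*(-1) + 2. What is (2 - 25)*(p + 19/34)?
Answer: 1127/34 ≈ 33.147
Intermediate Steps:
p = -2 (p = -4 + 2 = -2)
(2 - 25)*(p + 19/34) = (2 - 25)*(-2 + 19/34) = -23*(-2 + 19*(1/34)) = -23*(-2 + 19/34) = -23*(-49/34) = 1127/34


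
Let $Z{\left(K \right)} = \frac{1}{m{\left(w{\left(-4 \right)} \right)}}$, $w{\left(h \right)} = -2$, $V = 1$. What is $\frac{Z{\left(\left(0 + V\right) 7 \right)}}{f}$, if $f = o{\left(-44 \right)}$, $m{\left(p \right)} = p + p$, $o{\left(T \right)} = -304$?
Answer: $\frac{1}{1216} \approx 0.00082237$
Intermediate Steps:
$m{\left(p \right)} = 2 p$
$Z{\left(K \right)} = - \frac{1}{4}$ ($Z{\left(K \right)} = \frac{1}{2 \left(-2\right)} = \frac{1}{-4} = - \frac{1}{4}$)
$f = -304$
$\frac{Z{\left(\left(0 + V\right) 7 \right)}}{f} = - \frac{1}{4 \left(-304\right)} = \left(- \frac{1}{4}\right) \left(- \frac{1}{304}\right) = \frac{1}{1216}$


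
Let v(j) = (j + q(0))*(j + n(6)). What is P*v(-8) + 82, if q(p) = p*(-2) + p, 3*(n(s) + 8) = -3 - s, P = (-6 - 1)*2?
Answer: -2046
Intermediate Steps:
P = -14 (P = -7*2 = -14)
n(s) = -9 - s/3 (n(s) = -8 + (-3 - s)/3 = -8 + (-1 - s/3) = -9 - s/3)
q(p) = -p (q(p) = -2*p + p = -p)
v(j) = j*(-11 + j) (v(j) = (j - 1*0)*(j + (-9 - ⅓*6)) = (j + 0)*(j + (-9 - 2)) = j*(j - 11) = j*(-11 + j))
P*v(-8) + 82 = -(-112)*(-11 - 8) + 82 = -(-112)*(-19) + 82 = -14*152 + 82 = -2128 + 82 = -2046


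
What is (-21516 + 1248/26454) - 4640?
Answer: -115321596/4409 ≈ -26156.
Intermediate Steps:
(-21516 + 1248/26454) - 4640 = (-21516 + 1248*(1/26454)) - 4640 = (-21516 + 208/4409) - 4640 = -94863836/4409 - 4640 = -115321596/4409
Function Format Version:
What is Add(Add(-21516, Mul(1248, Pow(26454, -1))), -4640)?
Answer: Rational(-115321596, 4409) ≈ -26156.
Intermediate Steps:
Add(Add(-21516, Mul(1248, Pow(26454, -1))), -4640) = Add(Add(-21516, Mul(1248, Rational(1, 26454))), -4640) = Add(Add(-21516, Rational(208, 4409)), -4640) = Add(Rational(-94863836, 4409), -4640) = Rational(-115321596, 4409)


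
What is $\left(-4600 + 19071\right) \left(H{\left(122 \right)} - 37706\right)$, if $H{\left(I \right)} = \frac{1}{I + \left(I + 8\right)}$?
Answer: $- \frac{137502154081}{252} \approx -5.4564 \cdot 10^{8}$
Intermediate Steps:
$H{\left(I \right)} = \frac{1}{8 + 2 I}$ ($H{\left(I \right)} = \frac{1}{I + \left(8 + I\right)} = \frac{1}{8 + 2 I}$)
$\left(-4600 + 19071\right) \left(H{\left(122 \right)} - 37706\right) = \left(-4600 + 19071\right) \left(\frac{1}{2 \left(4 + 122\right)} - 37706\right) = 14471 \left(\frac{1}{2 \cdot 126} - 37706\right) = 14471 \left(\frac{1}{2} \cdot \frac{1}{126} - 37706\right) = 14471 \left(\frac{1}{252} - 37706\right) = 14471 \left(- \frac{9501911}{252}\right) = - \frac{137502154081}{252}$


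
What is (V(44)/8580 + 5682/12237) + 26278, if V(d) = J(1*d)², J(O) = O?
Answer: 20902201396/795405 ≈ 26279.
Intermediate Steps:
V(d) = d² (V(d) = (1*d)² = d²)
(V(44)/8580 + 5682/12237) + 26278 = (44²/8580 + 5682/12237) + 26278 = (1936*(1/8580) + 5682*(1/12237)) + 26278 = (44/195 + 1894/4079) + 26278 = 548806/795405 + 26278 = 20902201396/795405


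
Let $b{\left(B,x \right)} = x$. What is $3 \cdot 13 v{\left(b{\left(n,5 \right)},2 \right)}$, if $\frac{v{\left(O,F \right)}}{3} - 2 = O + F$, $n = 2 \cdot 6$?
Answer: $1053$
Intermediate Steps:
$n = 12$
$v{\left(O,F \right)} = 6 + 3 F + 3 O$ ($v{\left(O,F \right)} = 6 + 3 \left(O + F\right) = 6 + 3 \left(F + O\right) = 6 + \left(3 F + 3 O\right) = 6 + 3 F + 3 O$)
$3 \cdot 13 v{\left(b{\left(n,5 \right)},2 \right)} = 3 \cdot 13 \left(6 + 3 \cdot 2 + 3 \cdot 5\right) = 39 \left(6 + 6 + 15\right) = 39 \cdot 27 = 1053$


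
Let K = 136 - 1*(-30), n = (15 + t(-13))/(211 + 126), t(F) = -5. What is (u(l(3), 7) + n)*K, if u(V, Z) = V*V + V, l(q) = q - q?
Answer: 1660/337 ≈ 4.9258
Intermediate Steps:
l(q) = 0
u(V, Z) = V + V² (u(V, Z) = V² + V = V + V²)
n = 10/337 (n = (15 - 5)/(211 + 126) = 10/337 ≈ 0.029674)
K = 166 (K = 136 + 30 = 166)
(u(l(3), 7) + n)*K = (0*(1 + 0) + 10/337)*166 = (0*1 + 10/337)*166 = (0 + 10/337)*166 = (10/337)*166 = 1660/337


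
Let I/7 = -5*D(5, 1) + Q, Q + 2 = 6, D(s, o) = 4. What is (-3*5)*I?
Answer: 1680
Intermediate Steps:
Q = 4 (Q = -2 + 6 = 4)
I = -112 (I = 7*(-5*4 + 4) = 7*(-20 + 4) = 7*(-16) = -112)
(-3*5)*I = -3*5*(-112) = -15*(-112) = 1680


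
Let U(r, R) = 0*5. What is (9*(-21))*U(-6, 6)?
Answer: 0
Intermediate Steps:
U(r, R) = 0
(9*(-21))*U(-6, 6) = (9*(-21))*0 = -189*0 = 0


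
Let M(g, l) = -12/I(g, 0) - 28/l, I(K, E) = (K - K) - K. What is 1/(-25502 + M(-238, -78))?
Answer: -4641/118353350 ≈ -3.9213e-5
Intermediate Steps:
I(K, E) = -K (I(K, E) = 0 - K = -K)
M(g, l) = -28/l + 12/g (M(g, l) = -12*(-1/g) - 28/l = -(-12)/g - 28/l = 12/g - 28/l = -28/l + 12/g)
1/(-25502 + M(-238, -78)) = 1/(-25502 + (-28/(-78) + 12/(-238))) = 1/(-25502 + (-28*(-1/78) + 12*(-1/238))) = 1/(-25502 + (14/39 - 6/119)) = 1/(-25502 + 1432/4641) = 1/(-118353350/4641) = -4641/118353350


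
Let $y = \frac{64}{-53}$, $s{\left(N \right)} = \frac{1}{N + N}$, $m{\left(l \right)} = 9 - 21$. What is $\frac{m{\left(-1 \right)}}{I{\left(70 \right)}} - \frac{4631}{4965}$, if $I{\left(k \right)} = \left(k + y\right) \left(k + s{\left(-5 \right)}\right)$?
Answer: $- \frac{1972321829}{2108928435} \approx -0.93522$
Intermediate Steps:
$m{\left(l \right)} = -12$
$s{\left(N \right)} = \frac{1}{2 N}$
$y = - \frac{64}{53}$ ($y = 64 \left(- \frac{1}{53}\right) = - \frac{64}{53} \approx -1.2075$)
$I{\left(k \right)} = \left(- \frac{64}{53} + k\right) \left(- \frac{1}{10} + k\right)$ ($I{\left(k \right)} = \left(k - \frac{64}{53}\right) \left(k + \frac{1}{2 \left(-5\right)}\right) = \left(- \frac{64}{53} + k\right) \left(k + \frac{1}{2} \left(- \frac{1}{5}\right)\right) = \left(- \frac{64}{53} + k\right) \left(k - \frac{1}{10}\right) = \left(- \frac{64}{53} + k\right) \left(- \frac{1}{10} + k\right)$)
$\frac{m{\left(-1 \right)}}{I{\left(70 \right)}} - \frac{4631}{4965} = - \frac{12}{\frac{32}{265} + 70^{2} - \frac{4851}{53}} - \frac{4631}{4965} = - \frac{12}{\frac{32}{265} + 4900 - \frac{4851}{53}} - \frac{4631}{4965} = - \frac{12}{\frac{1274277}{265}} - \frac{4631}{4965} = \left(-12\right) \frac{265}{1274277} - \frac{4631}{4965} = - \frac{1060}{424759} - \frac{4631}{4965} = - \frac{1972321829}{2108928435}$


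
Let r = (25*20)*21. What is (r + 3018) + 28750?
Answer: 42268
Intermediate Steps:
r = 10500 (r = 500*21 = 10500)
(r + 3018) + 28750 = (10500 + 3018) + 28750 = 13518 + 28750 = 42268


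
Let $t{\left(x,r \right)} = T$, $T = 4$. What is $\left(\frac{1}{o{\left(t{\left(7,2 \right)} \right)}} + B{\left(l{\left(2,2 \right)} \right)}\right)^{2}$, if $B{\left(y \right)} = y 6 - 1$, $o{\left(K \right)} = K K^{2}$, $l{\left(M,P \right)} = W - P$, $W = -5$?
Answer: $\frac{7568001}{4096} \approx 1847.7$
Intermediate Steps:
$l{\left(M,P \right)} = -5 - P$
$t{\left(x,r \right)} = 4$
$o{\left(K \right)} = K^{3}$
$B{\left(y \right)} = -1 + 6 y$ ($B{\left(y \right)} = 6 y - 1 = -1 + 6 y$)
$\left(\frac{1}{o{\left(t{\left(7,2 \right)} \right)}} + B{\left(l{\left(2,2 \right)} \right)}\right)^{2} = \left(\frac{1}{4^{3}} + \left(-1 + 6 \left(-5 - 2\right)\right)\right)^{2} = \left(\frac{1}{64} + \left(-1 + 6 \left(-5 - 2\right)\right)\right)^{2} = \left(\frac{1}{64} + \left(-1 + 6 \left(-7\right)\right)\right)^{2} = \left(\frac{1}{64} - 43\right)^{2} = \left(- \frac{2751}{64}\right)^{2} = \frac{7568001}{4096}$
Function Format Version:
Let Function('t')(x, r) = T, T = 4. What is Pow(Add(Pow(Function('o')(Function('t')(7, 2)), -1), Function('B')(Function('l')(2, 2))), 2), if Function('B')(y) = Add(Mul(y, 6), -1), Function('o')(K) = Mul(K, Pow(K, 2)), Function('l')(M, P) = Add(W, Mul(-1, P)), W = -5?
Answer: Rational(7568001, 4096) ≈ 1847.7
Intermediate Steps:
Function('l')(M, P) = Add(-5, Mul(-1, P))
Function('t')(x, r) = 4
Function('o')(K) = Pow(K, 3)
Function('B')(y) = Add(-1, Mul(6, y)) (Function('B')(y) = Add(Mul(6, y), -1) = Add(-1, Mul(6, y)))
Pow(Add(Pow(Function('o')(Function('t')(7, 2)), -1), Function('B')(Function('l')(2, 2))), 2) = Pow(Add(Pow(Pow(4, 3), -1), Add(-1, Mul(6, Add(-5, Mul(-1, 2))))), 2) = Pow(Add(Pow(64, -1), Add(-1, Mul(6, Add(-5, -2)))), 2) = Pow(Add(Rational(1, 64), Add(-1, Mul(6, -7))), 2) = Pow(Add(Rational(1, 64), Add(-1, -42)), 2) = Pow(Add(Rational(1, 64), -43), 2) = Pow(Rational(-2751, 64), 2) = Rational(7568001, 4096)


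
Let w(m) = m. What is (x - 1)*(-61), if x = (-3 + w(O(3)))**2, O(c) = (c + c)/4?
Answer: -305/4 ≈ -76.250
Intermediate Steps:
O(c) = c/2 (O(c) = (2*c)*(1/4) = c/2)
x = 9/4 (x = (-3 + (1/2)*3)**2 = (-3 + 3/2)**2 = (-3/2)**2 = 9/4 ≈ 2.2500)
(x - 1)*(-61) = (9/4 - 1)*(-61) = (5/4)*(-61) = -305/4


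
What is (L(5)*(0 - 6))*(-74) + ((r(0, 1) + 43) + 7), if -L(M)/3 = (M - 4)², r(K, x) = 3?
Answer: -1279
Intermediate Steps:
L(M) = -3*(-4 + M)² (L(M) = -3*(M - 4)² = -3*(-4 + M)²)
(L(5)*(0 - 6))*(-74) + ((r(0, 1) + 43) + 7) = ((-3*(-4 + 5)²)*(0 - 6))*(-74) + ((3 + 43) + 7) = (-3*1²*(-6))*(-74) + (46 + 7) = (-3*1*(-6))*(-74) + 53 = -3*(-6)*(-74) + 53 = 18*(-74) + 53 = -1332 + 53 = -1279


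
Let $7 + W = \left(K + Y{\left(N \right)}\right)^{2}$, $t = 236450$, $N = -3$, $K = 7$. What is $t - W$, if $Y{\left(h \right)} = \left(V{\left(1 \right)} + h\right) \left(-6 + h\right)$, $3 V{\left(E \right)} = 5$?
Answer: $236096$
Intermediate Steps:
$V{\left(E \right)} = \frac{5}{3}$ ($V{\left(E \right)} = \frac{1}{3} \cdot 5 = \frac{5}{3}$)
$Y{\left(h \right)} = \left(-6 + h\right) \left(\frac{5}{3} + h\right)$ ($Y{\left(h \right)} = \left(\frac{5}{3} + h\right) \left(-6 + h\right) = \left(-6 + h\right) \left(\frac{5}{3} + h\right)$)
$W = 354$ ($W = -7 + \left(7 - \left(-3 - 9\right)\right)^{2} = -7 + \left(7 + \left(-10 + 9 + 13\right)\right)^{2} = -7 + \left(7 + 12\right)^{2} = -7 + 19^{2} = -7 + 361 = 354$)
$t - W = 236450 - 354 = 236096$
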